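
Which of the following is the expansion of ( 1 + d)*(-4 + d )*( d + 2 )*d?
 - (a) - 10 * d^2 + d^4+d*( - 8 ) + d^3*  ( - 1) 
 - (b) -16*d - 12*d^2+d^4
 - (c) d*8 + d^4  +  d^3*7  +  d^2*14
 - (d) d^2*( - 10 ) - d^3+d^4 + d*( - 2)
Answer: a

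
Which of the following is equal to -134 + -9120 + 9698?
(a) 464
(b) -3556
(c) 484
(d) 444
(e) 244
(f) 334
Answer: d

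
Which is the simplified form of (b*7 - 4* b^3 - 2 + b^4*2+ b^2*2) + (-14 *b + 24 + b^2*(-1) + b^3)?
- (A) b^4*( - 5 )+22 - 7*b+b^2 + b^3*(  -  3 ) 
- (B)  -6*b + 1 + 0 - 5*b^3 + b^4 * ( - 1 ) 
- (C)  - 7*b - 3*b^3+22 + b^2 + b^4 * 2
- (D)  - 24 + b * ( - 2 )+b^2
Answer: C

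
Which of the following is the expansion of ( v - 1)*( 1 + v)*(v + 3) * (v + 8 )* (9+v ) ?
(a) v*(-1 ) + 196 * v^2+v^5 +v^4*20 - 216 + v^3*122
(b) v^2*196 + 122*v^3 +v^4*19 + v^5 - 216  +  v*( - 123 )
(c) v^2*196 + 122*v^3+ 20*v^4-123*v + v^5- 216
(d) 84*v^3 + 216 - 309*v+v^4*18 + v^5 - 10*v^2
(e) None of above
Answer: c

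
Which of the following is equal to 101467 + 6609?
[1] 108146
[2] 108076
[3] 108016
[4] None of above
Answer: 2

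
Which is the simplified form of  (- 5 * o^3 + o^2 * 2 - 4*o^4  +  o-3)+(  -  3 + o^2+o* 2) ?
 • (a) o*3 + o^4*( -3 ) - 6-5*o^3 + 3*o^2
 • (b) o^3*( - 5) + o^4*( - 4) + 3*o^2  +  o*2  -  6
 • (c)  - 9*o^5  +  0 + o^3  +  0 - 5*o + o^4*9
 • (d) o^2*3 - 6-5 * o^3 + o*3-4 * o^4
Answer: d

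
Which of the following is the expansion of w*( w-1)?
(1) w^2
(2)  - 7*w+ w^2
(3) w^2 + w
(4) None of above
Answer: 4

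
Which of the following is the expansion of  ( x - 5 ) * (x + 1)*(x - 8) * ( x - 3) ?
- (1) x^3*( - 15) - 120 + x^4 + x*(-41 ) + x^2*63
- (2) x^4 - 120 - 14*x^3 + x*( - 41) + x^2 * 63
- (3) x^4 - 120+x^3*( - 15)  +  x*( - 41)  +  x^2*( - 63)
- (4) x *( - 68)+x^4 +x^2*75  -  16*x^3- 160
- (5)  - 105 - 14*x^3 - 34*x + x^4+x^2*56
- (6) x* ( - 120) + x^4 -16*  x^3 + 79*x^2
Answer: 1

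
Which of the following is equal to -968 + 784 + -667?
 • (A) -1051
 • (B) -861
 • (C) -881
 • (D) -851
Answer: D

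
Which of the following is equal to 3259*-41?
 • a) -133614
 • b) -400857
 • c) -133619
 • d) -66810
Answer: c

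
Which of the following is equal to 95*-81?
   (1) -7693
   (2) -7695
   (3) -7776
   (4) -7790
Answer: 2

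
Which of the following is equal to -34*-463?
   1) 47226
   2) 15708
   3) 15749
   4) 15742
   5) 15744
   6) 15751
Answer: 4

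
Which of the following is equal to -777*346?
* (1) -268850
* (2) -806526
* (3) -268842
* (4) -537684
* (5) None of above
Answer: 3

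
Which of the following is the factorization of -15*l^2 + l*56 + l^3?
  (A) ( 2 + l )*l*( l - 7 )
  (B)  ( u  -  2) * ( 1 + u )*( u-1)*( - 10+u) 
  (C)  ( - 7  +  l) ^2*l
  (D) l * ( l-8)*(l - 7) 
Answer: D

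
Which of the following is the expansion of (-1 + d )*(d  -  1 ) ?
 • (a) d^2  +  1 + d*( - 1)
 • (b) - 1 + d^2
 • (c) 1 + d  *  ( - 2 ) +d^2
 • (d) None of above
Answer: c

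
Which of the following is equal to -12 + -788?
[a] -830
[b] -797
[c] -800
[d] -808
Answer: c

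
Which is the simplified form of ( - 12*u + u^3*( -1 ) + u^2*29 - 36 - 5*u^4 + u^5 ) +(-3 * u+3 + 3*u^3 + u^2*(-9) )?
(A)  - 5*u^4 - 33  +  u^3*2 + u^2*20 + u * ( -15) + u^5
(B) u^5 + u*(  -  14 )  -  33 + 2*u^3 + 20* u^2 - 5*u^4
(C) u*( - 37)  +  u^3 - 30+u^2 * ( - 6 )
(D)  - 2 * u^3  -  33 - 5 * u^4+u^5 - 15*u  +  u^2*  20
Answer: A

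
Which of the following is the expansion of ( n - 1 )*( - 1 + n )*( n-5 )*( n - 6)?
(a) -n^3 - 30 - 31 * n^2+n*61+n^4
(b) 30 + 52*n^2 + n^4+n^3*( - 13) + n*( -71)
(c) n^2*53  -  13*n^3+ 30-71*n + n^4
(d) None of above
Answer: c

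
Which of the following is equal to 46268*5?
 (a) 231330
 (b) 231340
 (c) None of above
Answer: b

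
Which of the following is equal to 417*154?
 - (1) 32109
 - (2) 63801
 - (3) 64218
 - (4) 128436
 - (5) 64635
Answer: 3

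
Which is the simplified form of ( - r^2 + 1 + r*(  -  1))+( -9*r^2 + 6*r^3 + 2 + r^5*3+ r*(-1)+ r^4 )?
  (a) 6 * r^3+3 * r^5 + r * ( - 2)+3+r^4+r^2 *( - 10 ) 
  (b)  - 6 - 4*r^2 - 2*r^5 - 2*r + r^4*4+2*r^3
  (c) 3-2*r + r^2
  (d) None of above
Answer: a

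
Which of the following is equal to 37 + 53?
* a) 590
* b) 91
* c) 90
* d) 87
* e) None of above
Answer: c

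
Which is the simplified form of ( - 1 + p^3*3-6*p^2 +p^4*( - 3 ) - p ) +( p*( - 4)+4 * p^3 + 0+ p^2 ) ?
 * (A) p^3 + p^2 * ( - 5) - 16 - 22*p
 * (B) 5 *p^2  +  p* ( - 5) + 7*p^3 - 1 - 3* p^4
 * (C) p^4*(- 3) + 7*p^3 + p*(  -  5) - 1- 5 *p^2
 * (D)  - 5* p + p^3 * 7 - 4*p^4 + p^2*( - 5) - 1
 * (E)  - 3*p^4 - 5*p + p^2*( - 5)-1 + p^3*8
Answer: C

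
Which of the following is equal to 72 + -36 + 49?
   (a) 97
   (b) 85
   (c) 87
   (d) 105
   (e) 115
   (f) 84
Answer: b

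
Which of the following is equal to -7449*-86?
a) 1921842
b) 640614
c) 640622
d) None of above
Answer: b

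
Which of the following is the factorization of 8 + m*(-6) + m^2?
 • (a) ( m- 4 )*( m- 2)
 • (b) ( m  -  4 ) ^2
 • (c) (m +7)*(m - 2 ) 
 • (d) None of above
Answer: a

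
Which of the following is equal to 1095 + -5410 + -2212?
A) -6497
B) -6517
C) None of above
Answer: C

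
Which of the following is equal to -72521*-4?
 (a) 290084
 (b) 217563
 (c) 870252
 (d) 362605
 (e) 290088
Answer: a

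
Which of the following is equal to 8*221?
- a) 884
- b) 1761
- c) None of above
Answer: c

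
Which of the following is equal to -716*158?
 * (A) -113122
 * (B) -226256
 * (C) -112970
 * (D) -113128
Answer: D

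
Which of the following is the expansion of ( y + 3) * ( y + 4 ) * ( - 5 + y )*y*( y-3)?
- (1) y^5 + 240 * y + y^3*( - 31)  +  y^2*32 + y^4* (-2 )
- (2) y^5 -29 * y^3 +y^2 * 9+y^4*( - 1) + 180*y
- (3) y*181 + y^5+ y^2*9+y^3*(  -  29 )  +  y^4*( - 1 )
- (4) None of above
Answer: 2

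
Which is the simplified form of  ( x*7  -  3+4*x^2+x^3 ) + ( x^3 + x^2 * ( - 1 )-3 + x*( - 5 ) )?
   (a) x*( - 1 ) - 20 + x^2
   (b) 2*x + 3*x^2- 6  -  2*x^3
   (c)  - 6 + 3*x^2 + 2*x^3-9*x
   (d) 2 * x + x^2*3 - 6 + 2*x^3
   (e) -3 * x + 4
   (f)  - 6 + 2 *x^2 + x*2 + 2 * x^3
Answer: d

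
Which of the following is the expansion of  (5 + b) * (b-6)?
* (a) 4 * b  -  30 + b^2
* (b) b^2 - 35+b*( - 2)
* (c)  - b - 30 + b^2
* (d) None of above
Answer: c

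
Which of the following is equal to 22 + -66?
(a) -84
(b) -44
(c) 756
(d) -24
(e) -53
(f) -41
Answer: b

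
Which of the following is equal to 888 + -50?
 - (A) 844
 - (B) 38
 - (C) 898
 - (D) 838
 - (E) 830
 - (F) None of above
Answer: D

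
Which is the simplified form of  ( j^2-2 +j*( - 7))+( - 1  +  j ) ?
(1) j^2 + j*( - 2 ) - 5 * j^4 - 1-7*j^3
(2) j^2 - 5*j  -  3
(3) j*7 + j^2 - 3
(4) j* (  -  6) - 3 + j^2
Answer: 4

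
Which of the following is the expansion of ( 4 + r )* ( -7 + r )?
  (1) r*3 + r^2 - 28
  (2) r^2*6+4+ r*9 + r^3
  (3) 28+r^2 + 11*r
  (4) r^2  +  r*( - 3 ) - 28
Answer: 4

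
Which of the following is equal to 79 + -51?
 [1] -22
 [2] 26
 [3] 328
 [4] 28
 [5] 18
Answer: 4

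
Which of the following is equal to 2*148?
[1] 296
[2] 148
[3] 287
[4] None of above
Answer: 1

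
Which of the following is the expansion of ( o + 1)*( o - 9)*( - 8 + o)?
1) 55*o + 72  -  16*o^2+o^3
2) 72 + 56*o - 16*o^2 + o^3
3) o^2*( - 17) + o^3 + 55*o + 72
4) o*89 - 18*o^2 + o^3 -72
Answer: 1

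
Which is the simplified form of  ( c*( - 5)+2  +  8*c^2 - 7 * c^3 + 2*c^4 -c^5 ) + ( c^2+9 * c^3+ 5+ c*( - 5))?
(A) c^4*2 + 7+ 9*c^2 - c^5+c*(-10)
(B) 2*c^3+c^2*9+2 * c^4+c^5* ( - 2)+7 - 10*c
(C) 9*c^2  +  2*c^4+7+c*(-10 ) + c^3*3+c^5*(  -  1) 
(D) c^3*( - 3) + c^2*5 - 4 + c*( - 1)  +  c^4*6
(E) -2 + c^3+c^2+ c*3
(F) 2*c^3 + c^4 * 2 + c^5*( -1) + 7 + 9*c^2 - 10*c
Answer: F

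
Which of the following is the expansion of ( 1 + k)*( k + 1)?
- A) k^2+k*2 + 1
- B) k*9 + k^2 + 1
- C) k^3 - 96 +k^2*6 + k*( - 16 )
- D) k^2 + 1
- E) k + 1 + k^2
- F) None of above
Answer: A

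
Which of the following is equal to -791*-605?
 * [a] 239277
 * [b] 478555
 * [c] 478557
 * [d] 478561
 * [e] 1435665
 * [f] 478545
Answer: b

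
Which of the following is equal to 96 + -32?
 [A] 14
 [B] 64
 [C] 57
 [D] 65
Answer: B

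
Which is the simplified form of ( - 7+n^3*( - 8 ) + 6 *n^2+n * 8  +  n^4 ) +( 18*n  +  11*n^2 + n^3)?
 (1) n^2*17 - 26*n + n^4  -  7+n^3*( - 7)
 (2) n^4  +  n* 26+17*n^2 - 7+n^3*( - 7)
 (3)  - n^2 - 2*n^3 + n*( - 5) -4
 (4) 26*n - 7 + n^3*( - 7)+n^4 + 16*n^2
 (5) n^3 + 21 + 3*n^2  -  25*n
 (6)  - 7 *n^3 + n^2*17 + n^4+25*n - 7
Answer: 2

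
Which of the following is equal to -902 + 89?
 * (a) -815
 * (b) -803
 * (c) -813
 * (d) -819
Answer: c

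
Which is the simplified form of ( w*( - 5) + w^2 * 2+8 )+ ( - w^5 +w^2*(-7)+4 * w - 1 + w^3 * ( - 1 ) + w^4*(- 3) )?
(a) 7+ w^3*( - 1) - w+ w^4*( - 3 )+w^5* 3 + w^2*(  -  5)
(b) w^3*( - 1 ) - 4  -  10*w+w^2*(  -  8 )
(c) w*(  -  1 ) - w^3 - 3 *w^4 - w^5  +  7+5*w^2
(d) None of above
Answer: d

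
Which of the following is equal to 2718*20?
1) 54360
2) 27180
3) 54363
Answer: 1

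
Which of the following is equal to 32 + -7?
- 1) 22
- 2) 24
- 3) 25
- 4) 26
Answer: 3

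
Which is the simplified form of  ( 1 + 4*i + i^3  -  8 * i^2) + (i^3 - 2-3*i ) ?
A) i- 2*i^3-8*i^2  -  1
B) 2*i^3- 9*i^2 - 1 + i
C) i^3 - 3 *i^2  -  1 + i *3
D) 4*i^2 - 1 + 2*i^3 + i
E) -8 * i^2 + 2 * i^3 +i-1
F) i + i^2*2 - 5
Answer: E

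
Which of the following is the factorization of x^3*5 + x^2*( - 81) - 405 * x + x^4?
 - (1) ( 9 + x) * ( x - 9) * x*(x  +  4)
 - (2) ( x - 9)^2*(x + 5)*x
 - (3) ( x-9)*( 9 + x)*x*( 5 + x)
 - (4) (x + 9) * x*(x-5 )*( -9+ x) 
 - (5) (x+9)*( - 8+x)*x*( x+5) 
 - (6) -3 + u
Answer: 3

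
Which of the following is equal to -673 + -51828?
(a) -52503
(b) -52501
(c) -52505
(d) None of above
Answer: b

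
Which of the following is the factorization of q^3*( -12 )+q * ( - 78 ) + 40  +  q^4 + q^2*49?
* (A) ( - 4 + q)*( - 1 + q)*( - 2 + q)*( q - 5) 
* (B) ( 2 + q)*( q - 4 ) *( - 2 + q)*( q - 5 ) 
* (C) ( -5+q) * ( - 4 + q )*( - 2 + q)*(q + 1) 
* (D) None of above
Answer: A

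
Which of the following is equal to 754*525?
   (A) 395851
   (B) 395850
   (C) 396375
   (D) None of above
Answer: B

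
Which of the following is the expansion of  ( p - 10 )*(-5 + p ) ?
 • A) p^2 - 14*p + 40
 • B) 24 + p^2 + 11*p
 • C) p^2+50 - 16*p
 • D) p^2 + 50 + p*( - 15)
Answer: D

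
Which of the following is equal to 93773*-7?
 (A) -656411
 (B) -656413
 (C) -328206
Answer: A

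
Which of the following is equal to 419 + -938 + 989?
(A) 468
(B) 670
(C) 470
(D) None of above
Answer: C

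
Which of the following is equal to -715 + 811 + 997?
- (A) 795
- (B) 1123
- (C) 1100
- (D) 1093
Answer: D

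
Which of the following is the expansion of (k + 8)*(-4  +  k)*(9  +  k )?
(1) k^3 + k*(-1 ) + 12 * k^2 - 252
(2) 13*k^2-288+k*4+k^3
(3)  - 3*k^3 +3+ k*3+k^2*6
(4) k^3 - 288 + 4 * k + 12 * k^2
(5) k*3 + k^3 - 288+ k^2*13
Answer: 2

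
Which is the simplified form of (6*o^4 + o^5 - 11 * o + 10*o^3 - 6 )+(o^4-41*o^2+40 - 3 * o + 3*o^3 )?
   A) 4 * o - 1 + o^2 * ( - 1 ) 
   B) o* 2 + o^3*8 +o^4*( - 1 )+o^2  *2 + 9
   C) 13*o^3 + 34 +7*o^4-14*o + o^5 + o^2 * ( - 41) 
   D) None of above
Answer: C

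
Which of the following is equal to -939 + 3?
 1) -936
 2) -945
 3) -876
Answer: 1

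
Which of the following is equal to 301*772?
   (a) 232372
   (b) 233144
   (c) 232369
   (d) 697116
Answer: a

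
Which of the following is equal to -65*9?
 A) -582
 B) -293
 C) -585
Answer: C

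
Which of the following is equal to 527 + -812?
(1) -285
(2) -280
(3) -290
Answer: 1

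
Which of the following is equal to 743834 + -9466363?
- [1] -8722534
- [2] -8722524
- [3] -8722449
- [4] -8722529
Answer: 4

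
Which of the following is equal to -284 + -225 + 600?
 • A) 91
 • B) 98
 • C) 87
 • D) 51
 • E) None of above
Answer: A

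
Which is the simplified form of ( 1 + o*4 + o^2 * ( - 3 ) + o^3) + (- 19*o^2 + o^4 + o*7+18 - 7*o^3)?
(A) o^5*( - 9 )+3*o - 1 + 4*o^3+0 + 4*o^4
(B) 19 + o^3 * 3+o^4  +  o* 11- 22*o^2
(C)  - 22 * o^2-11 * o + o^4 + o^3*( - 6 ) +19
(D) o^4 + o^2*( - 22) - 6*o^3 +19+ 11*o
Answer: D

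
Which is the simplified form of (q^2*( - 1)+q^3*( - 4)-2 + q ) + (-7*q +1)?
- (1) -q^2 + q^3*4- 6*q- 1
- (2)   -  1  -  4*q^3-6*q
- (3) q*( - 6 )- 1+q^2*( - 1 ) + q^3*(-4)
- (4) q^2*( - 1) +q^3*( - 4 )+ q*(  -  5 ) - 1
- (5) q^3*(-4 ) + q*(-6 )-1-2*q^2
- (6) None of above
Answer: 3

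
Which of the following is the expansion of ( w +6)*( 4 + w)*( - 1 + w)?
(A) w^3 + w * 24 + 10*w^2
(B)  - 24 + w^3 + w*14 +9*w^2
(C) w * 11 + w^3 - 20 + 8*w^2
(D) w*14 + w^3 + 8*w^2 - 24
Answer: B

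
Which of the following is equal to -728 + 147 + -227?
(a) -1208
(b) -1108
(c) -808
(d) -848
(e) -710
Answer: c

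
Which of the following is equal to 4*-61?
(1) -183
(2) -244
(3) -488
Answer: 2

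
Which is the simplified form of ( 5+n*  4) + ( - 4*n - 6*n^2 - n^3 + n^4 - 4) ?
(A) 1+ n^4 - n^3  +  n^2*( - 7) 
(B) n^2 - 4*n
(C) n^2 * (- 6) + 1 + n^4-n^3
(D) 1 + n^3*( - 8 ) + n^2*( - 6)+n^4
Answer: C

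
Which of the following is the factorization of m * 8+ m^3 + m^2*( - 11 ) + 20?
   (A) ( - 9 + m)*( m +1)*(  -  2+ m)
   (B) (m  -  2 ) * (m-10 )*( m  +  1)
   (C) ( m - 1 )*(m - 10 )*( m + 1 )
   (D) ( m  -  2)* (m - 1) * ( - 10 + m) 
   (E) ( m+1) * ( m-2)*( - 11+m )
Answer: B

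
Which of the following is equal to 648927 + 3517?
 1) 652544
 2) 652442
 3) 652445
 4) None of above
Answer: 4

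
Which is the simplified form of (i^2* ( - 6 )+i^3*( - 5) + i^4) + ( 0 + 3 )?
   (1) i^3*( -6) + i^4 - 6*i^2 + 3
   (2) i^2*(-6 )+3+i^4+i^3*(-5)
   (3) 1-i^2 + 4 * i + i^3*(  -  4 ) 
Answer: 2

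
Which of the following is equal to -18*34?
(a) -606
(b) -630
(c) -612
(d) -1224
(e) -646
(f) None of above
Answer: c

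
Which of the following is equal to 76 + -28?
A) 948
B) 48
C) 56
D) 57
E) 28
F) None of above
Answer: B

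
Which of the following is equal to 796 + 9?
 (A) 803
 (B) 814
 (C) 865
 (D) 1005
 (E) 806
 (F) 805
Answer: F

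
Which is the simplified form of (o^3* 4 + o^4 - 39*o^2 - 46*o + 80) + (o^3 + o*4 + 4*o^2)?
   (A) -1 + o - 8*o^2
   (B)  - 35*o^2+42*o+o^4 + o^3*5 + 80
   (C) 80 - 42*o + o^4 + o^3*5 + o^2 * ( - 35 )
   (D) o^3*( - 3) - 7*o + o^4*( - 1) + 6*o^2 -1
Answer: C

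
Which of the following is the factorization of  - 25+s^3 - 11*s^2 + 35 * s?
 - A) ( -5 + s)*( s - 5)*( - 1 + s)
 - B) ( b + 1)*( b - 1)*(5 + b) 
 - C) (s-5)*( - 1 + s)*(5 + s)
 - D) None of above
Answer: A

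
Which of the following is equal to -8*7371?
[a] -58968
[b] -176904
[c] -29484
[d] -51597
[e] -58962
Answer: a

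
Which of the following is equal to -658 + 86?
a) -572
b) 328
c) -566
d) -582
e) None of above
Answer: a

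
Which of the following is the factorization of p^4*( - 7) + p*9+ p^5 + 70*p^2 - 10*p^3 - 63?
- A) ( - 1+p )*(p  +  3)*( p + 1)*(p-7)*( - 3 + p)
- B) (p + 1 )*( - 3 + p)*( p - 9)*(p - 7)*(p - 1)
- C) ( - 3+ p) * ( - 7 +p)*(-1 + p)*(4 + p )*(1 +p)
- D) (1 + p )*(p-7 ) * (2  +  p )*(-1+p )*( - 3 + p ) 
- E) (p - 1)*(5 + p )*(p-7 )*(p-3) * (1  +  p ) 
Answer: A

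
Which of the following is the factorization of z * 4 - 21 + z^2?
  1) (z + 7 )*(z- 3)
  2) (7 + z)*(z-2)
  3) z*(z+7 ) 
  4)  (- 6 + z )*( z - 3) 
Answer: 1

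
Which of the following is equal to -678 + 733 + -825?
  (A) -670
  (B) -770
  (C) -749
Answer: B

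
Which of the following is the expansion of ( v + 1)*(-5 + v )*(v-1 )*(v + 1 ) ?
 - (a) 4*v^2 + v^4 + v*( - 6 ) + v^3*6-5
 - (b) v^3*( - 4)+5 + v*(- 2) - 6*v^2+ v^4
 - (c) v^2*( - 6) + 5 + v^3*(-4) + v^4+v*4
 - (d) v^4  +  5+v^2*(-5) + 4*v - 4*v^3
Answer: c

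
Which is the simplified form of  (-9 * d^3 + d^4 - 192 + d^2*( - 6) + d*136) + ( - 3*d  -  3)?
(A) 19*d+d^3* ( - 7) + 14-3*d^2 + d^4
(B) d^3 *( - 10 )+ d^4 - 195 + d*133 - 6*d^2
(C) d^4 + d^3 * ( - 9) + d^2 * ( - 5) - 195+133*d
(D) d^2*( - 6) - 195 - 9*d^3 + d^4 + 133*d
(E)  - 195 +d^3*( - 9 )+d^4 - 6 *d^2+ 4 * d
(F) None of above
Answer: D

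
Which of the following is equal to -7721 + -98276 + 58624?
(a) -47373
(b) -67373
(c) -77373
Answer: a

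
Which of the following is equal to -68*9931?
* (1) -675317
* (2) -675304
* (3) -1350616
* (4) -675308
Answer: 4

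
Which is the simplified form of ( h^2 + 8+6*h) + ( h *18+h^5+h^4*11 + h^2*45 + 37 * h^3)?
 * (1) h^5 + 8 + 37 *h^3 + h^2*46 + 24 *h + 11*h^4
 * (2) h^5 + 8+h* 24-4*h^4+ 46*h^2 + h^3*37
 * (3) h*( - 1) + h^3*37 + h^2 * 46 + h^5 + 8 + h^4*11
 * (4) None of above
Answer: 1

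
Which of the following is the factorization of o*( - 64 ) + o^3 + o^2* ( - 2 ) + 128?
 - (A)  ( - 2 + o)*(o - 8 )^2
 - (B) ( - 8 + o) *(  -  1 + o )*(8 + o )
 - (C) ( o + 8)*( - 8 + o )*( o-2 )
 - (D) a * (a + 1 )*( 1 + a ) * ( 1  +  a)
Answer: C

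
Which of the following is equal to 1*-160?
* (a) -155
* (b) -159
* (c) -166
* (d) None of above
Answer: d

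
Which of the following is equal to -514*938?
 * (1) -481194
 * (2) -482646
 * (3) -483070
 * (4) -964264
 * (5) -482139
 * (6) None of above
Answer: 6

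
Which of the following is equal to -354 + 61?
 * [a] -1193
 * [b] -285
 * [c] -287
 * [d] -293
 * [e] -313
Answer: d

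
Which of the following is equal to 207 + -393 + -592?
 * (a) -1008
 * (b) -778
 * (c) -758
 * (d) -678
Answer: b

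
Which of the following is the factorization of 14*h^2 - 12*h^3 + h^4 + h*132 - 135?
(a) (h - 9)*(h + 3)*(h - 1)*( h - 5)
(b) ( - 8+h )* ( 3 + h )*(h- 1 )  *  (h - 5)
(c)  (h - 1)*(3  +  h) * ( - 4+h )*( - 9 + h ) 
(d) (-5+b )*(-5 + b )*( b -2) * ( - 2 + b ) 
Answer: a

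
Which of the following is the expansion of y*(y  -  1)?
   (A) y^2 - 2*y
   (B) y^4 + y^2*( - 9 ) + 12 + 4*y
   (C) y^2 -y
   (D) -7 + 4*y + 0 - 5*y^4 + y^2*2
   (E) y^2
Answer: C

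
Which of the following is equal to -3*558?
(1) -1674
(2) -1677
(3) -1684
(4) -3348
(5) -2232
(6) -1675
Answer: 1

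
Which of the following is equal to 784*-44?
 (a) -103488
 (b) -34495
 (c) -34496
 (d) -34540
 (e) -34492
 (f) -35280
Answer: c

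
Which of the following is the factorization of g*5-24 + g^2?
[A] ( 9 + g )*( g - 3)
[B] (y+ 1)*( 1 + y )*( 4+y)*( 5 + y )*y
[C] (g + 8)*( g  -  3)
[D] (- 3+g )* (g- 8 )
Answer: C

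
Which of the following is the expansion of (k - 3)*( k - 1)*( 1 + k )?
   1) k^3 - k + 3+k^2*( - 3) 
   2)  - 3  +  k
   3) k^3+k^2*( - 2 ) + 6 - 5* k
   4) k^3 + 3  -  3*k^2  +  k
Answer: 1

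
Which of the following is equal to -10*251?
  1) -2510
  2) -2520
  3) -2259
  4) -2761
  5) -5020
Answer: 1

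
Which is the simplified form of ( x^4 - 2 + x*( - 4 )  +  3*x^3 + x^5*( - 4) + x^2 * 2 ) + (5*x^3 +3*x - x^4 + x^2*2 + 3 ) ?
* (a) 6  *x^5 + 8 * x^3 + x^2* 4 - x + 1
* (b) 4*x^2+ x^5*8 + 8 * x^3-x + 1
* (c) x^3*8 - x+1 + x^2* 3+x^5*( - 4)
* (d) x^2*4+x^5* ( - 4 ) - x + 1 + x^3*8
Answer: d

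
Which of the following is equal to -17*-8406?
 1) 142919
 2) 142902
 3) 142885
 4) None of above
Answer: 2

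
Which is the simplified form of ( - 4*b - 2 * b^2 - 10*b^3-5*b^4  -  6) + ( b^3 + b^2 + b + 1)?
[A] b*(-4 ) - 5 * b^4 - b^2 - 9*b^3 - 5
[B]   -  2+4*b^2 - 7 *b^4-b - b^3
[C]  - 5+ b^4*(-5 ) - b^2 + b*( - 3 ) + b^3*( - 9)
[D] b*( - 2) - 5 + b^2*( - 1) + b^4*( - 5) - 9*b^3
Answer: C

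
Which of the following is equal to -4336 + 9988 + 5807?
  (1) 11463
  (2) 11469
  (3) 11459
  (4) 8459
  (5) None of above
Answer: 3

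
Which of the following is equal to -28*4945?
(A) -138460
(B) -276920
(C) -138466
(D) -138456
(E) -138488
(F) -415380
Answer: A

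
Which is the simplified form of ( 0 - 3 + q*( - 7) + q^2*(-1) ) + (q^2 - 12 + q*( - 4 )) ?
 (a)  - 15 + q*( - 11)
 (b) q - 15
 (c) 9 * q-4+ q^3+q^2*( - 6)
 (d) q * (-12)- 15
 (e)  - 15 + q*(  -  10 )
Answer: a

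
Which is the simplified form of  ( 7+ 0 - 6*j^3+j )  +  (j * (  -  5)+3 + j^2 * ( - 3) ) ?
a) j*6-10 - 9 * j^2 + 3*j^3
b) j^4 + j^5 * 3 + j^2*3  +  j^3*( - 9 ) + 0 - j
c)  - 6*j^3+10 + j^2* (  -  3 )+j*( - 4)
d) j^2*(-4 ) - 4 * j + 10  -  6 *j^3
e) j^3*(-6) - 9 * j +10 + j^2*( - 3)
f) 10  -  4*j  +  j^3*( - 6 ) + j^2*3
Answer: c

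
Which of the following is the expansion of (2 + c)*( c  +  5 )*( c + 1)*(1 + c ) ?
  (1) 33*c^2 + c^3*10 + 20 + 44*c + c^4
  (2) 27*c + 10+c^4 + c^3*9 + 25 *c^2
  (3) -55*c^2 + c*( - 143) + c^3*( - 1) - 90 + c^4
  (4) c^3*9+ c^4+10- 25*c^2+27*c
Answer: 2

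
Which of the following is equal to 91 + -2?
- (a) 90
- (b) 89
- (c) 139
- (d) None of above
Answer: b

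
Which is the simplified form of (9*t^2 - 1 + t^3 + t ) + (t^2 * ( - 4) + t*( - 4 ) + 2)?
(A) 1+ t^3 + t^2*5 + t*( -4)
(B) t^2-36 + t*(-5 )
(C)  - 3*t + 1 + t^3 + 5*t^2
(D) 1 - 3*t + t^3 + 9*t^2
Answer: C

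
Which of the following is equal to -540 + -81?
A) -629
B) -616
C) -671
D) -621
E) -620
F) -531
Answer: D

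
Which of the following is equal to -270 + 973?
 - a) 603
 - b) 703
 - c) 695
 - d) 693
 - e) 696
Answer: b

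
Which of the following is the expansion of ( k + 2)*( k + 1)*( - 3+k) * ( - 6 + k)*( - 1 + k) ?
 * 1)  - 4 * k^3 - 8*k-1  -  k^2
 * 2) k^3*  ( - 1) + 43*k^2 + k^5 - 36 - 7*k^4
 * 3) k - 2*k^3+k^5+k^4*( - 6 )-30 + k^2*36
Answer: 2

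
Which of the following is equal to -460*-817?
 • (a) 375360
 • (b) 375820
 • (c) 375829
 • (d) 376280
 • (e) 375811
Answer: b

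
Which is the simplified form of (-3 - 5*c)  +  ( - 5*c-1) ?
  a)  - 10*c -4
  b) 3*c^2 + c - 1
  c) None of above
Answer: a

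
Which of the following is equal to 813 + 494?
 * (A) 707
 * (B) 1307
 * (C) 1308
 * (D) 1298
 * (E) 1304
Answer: B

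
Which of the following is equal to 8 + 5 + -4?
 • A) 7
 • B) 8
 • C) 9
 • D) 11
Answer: C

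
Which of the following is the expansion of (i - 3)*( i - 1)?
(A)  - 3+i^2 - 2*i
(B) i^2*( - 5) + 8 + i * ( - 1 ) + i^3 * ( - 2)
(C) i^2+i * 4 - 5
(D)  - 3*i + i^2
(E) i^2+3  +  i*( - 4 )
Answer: E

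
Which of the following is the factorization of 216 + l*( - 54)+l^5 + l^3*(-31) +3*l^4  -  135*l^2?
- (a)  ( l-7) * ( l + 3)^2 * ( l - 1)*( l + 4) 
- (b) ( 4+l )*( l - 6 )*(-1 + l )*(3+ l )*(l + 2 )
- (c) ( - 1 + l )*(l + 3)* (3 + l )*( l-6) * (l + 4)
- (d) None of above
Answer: c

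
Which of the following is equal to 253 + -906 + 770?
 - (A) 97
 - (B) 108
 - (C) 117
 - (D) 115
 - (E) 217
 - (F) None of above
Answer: C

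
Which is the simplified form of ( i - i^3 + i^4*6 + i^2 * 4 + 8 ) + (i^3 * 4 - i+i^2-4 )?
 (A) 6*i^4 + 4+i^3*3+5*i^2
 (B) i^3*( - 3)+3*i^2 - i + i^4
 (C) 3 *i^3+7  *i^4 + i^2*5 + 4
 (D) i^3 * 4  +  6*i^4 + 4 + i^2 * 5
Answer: A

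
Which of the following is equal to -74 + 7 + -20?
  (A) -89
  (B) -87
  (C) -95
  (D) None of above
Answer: B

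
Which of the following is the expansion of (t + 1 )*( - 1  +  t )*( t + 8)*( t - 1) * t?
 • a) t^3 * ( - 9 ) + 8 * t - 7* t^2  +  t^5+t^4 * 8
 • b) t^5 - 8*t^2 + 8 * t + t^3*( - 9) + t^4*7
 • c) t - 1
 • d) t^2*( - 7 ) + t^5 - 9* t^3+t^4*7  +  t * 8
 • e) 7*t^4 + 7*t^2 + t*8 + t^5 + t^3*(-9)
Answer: d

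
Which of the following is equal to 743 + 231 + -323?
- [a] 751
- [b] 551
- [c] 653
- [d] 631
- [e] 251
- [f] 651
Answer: f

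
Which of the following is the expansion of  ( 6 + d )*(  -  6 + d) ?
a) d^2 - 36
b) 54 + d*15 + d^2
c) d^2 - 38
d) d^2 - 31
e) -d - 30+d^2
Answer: a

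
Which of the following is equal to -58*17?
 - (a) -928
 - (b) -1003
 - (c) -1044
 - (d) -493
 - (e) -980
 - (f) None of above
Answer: f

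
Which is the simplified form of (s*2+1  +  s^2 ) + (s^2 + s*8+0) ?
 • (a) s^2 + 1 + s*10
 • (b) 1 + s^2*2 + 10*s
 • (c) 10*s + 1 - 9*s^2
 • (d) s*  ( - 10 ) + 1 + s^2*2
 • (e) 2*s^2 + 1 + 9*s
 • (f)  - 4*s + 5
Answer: b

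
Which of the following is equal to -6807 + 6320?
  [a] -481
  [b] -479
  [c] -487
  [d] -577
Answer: c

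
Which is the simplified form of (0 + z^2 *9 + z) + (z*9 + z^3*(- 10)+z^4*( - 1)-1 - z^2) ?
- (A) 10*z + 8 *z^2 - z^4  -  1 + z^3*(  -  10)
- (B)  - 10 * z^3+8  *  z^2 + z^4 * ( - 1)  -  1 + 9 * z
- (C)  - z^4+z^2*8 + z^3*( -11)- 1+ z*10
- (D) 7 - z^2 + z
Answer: A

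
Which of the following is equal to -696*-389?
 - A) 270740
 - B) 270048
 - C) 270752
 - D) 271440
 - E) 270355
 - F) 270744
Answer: F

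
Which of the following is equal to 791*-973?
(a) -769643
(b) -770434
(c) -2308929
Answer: a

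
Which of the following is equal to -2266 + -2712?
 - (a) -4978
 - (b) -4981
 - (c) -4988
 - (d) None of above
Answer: a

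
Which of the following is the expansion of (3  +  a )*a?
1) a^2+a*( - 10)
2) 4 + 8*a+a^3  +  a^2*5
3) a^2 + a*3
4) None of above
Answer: 3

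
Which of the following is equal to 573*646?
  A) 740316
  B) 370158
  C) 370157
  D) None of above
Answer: B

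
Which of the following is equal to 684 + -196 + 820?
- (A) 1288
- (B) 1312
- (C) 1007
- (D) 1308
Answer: D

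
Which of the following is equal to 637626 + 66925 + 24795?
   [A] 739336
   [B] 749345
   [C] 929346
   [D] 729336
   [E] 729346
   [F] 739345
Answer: E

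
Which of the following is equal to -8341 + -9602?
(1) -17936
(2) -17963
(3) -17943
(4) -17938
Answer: 3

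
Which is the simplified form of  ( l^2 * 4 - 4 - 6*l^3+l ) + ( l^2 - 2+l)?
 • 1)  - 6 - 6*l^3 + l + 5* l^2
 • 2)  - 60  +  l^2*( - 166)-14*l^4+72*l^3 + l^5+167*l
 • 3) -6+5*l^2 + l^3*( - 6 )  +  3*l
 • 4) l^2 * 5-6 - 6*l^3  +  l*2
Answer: 4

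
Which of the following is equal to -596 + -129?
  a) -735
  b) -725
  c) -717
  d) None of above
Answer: b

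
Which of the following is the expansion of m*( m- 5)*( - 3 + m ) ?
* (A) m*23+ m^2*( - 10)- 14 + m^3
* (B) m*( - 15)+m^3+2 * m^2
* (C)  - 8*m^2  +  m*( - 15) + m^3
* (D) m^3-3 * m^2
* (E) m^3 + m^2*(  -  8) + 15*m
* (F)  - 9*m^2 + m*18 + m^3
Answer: E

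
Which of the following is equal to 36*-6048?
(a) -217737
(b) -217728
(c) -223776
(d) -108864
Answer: b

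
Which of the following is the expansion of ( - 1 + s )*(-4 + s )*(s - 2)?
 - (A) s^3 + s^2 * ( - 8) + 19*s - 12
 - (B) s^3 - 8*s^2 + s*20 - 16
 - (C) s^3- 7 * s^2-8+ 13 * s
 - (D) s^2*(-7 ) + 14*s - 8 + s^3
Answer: D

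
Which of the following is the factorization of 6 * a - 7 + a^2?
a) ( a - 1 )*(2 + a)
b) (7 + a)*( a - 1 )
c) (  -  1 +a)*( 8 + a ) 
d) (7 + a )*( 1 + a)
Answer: b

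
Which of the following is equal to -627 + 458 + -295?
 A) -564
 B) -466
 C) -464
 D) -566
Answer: C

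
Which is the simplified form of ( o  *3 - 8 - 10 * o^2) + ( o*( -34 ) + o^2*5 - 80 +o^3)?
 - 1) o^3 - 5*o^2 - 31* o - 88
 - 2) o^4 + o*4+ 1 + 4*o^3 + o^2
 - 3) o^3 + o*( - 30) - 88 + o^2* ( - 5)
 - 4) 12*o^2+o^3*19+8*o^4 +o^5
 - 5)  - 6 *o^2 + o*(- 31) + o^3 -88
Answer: 1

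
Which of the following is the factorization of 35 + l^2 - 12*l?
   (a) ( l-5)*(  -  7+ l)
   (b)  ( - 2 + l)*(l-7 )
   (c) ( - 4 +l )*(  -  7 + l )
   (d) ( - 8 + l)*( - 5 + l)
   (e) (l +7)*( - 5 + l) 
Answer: a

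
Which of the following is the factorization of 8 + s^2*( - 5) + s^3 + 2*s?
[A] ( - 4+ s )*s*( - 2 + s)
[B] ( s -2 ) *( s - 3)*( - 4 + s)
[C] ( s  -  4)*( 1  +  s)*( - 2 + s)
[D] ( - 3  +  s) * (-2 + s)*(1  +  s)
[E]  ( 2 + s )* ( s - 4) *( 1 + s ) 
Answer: C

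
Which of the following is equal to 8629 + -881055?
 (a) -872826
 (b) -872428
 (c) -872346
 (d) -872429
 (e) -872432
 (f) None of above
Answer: f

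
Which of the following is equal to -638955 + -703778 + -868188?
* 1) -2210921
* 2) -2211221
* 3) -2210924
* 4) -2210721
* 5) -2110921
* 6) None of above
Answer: 1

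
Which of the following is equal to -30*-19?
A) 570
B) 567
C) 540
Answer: A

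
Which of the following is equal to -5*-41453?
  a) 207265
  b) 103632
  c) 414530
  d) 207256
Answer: a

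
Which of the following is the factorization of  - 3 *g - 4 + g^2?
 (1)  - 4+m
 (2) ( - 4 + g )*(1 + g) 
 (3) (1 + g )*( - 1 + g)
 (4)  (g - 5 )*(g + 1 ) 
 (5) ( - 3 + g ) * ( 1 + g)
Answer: 2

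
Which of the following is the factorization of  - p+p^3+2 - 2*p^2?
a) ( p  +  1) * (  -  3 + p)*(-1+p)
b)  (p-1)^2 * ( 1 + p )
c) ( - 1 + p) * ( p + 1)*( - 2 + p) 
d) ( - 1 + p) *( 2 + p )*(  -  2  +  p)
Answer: c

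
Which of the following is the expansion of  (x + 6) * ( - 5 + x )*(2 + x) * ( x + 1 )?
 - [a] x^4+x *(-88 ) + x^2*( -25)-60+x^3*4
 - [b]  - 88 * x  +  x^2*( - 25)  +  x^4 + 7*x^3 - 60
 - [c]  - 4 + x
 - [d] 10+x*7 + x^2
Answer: a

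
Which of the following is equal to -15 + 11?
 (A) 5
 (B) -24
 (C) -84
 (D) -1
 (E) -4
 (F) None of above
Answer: E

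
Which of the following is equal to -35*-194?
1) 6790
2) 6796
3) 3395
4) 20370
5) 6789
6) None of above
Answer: 1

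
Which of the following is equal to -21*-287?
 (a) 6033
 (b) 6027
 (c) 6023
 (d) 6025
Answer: b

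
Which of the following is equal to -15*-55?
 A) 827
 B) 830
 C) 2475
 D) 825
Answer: D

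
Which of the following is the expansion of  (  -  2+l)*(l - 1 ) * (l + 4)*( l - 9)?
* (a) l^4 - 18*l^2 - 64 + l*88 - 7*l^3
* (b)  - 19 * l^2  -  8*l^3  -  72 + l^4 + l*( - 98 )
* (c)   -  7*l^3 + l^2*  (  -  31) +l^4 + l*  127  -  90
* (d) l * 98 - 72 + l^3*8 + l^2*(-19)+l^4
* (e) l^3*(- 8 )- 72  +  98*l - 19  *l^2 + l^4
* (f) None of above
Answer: e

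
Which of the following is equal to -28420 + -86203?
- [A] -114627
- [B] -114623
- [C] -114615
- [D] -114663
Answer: B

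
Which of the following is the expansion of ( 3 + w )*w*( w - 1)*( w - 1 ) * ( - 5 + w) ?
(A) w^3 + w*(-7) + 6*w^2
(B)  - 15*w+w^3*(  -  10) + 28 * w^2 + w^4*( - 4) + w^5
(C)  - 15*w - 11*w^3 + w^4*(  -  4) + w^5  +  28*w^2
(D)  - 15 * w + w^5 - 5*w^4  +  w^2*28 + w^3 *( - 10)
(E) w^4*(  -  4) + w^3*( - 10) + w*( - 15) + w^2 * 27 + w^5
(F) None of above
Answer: B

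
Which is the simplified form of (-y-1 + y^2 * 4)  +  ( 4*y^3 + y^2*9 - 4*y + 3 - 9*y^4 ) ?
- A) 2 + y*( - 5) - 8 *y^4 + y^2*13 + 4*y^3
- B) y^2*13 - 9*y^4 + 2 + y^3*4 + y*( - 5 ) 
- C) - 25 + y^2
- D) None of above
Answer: B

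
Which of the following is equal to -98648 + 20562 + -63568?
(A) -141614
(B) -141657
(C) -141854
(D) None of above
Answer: D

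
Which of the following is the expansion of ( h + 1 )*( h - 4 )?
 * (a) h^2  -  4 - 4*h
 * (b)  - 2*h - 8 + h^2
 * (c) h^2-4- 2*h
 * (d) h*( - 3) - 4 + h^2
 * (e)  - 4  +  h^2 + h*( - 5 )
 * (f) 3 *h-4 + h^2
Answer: d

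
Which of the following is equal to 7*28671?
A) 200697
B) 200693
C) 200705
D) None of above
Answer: A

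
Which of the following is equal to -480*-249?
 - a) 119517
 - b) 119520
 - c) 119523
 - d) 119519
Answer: b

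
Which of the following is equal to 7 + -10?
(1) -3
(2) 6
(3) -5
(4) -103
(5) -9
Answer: 1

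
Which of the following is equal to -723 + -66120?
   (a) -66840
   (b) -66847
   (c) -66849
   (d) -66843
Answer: d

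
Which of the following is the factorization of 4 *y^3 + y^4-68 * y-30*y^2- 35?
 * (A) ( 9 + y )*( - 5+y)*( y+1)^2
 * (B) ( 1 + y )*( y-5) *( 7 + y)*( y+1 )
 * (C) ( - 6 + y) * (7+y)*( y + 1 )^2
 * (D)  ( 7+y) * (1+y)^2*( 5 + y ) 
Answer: B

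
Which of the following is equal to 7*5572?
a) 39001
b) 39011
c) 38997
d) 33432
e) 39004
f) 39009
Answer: e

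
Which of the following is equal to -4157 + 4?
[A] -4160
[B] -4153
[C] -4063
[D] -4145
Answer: B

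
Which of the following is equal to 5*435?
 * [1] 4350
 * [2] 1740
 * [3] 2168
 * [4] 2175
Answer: 4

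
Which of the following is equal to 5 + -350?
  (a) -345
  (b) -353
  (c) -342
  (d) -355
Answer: a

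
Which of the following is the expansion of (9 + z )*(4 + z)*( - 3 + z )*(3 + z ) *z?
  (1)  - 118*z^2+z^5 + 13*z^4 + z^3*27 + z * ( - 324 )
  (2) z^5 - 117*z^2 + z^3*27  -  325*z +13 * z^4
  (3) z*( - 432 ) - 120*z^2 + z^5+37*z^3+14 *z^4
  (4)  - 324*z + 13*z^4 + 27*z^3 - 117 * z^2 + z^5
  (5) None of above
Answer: 4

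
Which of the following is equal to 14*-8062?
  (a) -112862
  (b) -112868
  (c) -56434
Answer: b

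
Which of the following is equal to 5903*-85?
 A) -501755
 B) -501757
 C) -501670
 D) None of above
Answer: A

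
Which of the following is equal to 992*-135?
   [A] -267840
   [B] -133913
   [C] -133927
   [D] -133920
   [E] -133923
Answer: D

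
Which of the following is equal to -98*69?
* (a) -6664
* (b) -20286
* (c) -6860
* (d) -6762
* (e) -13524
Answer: d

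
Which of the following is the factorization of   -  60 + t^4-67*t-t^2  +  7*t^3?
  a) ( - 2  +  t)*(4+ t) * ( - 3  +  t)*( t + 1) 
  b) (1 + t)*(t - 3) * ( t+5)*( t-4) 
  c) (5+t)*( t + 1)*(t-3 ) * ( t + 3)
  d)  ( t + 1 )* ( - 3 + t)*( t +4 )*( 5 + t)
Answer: d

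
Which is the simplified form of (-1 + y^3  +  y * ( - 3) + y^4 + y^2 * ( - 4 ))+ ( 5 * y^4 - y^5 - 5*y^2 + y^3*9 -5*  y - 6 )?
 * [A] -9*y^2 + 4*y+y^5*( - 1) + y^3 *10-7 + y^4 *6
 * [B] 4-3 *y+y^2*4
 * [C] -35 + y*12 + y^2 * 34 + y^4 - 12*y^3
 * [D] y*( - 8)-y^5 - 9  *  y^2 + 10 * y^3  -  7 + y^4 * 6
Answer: D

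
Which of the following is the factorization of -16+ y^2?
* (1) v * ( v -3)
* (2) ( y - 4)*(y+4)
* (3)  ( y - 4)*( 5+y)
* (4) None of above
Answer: 2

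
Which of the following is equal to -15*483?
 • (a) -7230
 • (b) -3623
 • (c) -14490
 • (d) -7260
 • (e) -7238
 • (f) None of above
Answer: f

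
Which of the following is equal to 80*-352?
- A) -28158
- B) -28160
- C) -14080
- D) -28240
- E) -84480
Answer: B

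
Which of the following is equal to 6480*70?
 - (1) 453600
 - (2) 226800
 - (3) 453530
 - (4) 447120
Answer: 1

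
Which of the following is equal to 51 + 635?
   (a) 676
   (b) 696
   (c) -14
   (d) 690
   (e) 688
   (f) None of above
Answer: f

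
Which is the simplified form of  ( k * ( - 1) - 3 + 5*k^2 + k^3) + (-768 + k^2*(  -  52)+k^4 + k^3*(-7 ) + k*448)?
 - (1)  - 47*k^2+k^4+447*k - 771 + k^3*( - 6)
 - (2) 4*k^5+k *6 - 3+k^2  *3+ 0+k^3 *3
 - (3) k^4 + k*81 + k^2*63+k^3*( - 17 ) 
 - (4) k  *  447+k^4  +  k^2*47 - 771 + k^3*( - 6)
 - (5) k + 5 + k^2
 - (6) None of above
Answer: 1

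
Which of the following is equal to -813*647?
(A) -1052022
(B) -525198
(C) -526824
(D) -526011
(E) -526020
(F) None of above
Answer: D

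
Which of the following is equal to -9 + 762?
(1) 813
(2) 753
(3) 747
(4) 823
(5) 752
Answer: 2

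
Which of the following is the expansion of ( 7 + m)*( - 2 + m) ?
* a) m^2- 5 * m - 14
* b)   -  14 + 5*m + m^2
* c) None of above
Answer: b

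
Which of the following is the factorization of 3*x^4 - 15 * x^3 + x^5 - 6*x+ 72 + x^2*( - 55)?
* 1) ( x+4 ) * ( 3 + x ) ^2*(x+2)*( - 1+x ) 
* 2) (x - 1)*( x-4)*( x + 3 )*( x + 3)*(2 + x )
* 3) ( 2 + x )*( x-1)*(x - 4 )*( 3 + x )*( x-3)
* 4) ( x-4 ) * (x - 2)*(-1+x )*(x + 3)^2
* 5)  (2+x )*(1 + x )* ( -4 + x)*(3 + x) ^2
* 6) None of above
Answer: 2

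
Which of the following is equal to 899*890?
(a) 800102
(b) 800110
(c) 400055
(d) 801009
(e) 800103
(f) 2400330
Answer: b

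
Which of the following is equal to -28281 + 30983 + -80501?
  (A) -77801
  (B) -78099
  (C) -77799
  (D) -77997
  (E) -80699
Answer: C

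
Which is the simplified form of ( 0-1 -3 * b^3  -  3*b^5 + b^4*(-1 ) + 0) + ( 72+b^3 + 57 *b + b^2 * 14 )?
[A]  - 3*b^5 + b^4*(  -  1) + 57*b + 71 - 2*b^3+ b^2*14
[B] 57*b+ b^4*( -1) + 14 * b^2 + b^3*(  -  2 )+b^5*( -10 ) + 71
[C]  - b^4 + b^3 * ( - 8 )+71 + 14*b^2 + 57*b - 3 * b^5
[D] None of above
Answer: A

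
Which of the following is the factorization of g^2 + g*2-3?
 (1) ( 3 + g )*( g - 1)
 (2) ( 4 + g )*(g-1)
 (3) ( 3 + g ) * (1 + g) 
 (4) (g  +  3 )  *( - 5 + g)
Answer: 1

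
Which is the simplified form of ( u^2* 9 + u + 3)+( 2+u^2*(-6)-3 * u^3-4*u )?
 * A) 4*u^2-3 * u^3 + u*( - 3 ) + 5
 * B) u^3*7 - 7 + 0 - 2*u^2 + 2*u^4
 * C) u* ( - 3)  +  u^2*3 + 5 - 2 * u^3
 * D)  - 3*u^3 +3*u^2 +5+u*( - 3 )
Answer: D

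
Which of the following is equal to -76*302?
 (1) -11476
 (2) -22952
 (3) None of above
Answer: 2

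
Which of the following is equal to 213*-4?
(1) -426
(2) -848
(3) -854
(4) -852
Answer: 4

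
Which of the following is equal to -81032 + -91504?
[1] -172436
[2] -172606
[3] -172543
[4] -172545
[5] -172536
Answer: 5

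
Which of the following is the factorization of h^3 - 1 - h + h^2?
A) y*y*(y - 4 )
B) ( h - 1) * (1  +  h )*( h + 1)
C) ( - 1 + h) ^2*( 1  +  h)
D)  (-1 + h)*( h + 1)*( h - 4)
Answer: B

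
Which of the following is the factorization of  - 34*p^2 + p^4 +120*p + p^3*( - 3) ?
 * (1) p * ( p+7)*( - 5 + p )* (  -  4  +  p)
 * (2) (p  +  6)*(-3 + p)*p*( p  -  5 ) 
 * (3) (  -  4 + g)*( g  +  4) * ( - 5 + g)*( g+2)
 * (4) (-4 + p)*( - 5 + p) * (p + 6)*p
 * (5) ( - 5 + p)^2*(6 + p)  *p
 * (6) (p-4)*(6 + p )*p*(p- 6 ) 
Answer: 4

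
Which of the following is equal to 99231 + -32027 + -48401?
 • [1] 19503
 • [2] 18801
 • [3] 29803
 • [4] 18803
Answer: 4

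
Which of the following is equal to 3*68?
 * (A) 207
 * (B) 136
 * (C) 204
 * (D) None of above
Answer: C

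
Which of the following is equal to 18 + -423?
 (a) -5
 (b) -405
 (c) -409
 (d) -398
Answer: b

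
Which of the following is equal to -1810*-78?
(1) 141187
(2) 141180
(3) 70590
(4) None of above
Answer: 2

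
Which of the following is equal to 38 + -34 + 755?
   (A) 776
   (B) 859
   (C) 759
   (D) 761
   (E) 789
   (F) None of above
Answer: C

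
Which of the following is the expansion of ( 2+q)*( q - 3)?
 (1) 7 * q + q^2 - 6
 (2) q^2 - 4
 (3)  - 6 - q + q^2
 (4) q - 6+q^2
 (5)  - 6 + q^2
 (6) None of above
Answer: 3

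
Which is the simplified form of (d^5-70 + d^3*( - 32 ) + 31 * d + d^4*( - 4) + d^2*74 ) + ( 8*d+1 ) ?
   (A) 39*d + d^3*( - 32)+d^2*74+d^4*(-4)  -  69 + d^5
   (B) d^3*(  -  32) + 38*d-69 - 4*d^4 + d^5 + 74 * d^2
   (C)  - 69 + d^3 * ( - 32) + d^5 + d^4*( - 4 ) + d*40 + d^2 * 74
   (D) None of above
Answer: A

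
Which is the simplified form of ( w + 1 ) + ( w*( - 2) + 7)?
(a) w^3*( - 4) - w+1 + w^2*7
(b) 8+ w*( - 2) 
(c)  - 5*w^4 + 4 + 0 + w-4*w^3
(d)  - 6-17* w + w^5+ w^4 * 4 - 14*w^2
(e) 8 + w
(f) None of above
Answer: f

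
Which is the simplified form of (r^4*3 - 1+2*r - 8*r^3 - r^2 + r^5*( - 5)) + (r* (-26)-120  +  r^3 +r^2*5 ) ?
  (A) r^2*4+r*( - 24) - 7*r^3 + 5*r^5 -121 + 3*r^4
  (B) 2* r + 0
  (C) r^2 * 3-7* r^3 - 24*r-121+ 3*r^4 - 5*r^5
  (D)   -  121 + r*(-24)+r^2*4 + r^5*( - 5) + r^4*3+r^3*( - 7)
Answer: D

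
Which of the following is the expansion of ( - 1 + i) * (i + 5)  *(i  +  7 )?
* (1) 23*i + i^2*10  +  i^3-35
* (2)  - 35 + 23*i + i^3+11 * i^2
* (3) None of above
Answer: 2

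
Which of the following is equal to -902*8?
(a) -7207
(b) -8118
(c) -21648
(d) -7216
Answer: d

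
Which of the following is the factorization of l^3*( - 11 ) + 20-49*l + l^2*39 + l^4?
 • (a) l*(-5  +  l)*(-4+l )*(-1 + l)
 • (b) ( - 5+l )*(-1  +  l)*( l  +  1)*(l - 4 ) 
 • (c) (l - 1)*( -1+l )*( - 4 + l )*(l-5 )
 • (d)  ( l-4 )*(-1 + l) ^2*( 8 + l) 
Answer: c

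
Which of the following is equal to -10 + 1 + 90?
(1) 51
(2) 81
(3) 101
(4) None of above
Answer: 2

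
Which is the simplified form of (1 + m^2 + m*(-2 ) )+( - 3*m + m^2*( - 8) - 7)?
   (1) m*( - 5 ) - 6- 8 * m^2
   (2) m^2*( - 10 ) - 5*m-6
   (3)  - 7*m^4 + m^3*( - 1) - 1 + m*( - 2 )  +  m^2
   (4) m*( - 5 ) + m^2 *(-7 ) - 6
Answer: 4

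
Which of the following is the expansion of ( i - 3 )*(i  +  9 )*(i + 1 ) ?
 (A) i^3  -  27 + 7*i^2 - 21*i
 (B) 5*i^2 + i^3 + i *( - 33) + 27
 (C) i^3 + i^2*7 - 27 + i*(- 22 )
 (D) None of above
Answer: A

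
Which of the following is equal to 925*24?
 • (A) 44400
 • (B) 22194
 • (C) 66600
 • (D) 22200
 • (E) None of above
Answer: D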